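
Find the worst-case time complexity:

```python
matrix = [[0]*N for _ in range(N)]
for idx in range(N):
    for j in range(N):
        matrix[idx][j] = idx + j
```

Time complexity: O(n^2).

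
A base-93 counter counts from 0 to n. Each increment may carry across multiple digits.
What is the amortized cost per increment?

Digit at position i changes every 93^i increments. Total digit changes over n increments: n * 93/(93-1) = O(n). Amortized: O(1).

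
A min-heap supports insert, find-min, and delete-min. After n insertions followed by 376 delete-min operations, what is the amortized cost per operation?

Insert takes O(log n) worst case. Delete-min takes O(log n). Over a sequence of n inserts and 376 delete-mins, total cost is O((n + 376) log n). Amortized per operation: O(log n).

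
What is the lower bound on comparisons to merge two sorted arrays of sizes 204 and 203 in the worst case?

Adversary: with |204 - 203| <= 1 the inputs can be fully interleaved so that every adjacent pair in the merged output comes from different arrays. Then each of the 406 adjacent pairs must be directly compared, or the algorithm cannot determine their relative order. Standard merge meets this bound.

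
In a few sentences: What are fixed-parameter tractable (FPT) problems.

A problem parameterized by k is FPT if it can be solved in time f(k) * n^O(1), where f is any computable function of k alone. Vertex Cover parameterized by solution size k is FPT: O(2^k * n). The W-hierarchy (W[1], W[2], ...) classifies parameterized problems by hardness; Clique parameterized by clique size is W[1]-complete.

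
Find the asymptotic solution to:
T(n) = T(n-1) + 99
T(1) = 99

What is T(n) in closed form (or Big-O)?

Unrolling: T(n) = T(n-1) + 99 = T(n-2) + 2*99 = ... = T(1) + (n-1)*99 = 99 + (n-1)*99 = 99n.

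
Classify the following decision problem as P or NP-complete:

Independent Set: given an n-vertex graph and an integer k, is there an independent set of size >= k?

This problem is NP-complete: complement of Clique (with k part of the input).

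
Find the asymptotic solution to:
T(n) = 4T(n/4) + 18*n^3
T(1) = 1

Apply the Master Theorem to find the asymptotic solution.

a=4, b=4, f(n)=18*n^3. log_4(4) = 1 < 3. Case 3: T(n) = O(n^3).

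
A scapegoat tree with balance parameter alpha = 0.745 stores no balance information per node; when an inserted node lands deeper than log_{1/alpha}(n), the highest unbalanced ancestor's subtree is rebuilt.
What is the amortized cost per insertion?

Search/insert path is O(log n). A rebuild of a subtree of size s costs O(s), but with alpha = 0.745 at least Omega(s) insertions must have occurred in that subtree since its last rebuild. Charging O(1) of the rebuild to each such insertion gives O(log n) amortized.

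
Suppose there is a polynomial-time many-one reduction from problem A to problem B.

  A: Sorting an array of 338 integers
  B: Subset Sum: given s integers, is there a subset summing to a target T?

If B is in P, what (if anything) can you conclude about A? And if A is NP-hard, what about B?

A poly-time reduction A <=_p B means any A-instance can be transformed to a B-instance in poly time.
If B is in P: compose the reduction with B's poly-time algorithm to solve A in poly time, so A is in P.
If A is NP-hard: every NP problem reduces to A, which reduces to B; composing reductions, every NP problem reduces to B, so B is NP-hard.
(Here in fact A is P and B is NP-complete.)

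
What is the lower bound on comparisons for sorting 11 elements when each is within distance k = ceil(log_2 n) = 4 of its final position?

Partition the 11 positions into floor(n/k) blocks of k = 4 consecutive positions; any permutation within a block keeps every element within k of its final position, so there are at least (k!)^(n/k) distinguishable inputs. Lower bound: log_2((k!)^(n/k)) = (n/k) * log_2(k!) = Theta(n log k); with k = ceil(log_2 n), this is Omega(n log log n).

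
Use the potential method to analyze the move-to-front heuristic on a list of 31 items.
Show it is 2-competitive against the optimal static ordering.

Let Phi = number of inversions between the MTF list and the optimal static list (0 <= Phi <= C(31,2)). Accessing an element at MTF position k and optimal position j: the move-to-front destroys all k-1 inversions in front of it that are not in front in optimal (>= k-j of them) and creates at most j-1 new ones. Amortized cost <= k + (j-1) - (k-j) = 2j - 1 <= 2 * optimal cost.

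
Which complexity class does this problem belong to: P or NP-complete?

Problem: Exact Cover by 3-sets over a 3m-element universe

This problem is NP-complete: one of Karp's 21 NP-complete problems.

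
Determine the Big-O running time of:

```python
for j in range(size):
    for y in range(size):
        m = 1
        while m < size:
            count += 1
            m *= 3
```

Time complexity: O(n^2 log n).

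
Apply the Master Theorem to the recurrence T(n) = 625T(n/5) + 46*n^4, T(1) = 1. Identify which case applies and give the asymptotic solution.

a=625, b=5, f(n)=46*n^4.
log_5(625) = 4, so n^(log_b(a)) = n^4.
f(n) = Theta(n^4), so Case 2 applies.
T(n) = Theta(n^4 log n).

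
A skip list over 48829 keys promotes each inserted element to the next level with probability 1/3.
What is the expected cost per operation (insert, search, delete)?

Expected number of levels is O(log_3(48829)) = O(log n). A search visits O(1) expected nodes per level over O(log n) levels. Insert/delete are a search plus O(1) pointer updates per level. Expected O(log n) per operation.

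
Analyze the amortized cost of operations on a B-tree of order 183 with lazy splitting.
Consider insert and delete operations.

In a B-tree of order 183, a node splits when it has 183 keys. With lazy splitting, we use potential Phi = number of full nodes + number of near-empty nodes. Each split costs O(1) but reduces potential. Between splits, at least 91 insertions must occur in that node. Amortized structural cost is O(1) per operation, plus O(log_183 n) traversal.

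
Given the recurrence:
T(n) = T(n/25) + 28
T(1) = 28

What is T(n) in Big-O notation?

Each step divides n by 25 and adds 28. After log_25(n) steps, T(n) = O(log n).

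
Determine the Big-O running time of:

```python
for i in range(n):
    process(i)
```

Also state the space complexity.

Time complexity: O(n).
Space complexity: O(1).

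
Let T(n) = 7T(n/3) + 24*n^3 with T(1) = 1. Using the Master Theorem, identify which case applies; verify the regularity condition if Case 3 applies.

a=7, b=3, f(n)=24*n^3.
log_3(7) = 1.771 < 3.
f(n) = Omega(n^(1.771+epsilon)) for some epsilon > 0, so Case 3 is the candidate.
Regularity: a*f(n/b) = 7*24*(n/3)^3 = (7/27)*24*n^3 <= c*f(n) with c = 7/27 < 1. Satisfied.
Case 3: T(n) = Theta(n^3).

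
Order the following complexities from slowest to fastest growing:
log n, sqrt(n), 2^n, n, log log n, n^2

Ordered by growth rate: log log n < log n < sqrt(n) < n < n^2 < 2^n.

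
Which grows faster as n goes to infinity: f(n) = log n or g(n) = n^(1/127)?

g(n) = n^(1/127) grows faster: any positive power of n dominates log n.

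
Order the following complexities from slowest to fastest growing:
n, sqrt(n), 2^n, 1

Ordered by growth rate: 1 < sqrt(n) < n < 2^n.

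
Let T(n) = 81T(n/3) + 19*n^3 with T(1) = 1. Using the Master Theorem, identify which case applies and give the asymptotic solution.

a=81, b=3, f(n)=19*n^3.
log_3(81) = 4 > 3.
Since f(n) = O(n^3) is polynomially smaller than n^4, Case 1 applies.
T(n) = Theta(n^4).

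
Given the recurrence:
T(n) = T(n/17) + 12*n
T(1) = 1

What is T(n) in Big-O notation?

Geometric series: 12*n*(1 + 1/17 + 1/17^2 + ...) = O(n). T(n) = O(n).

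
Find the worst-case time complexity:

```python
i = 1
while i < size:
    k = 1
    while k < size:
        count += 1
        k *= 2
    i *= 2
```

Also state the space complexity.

Time complexity: O(log^2 n).
Space complexity: O(1).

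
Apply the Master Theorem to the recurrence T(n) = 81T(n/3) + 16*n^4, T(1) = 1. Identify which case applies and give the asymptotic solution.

a=81, b=3, f(n)=16*n^4.
log_3(81) = 4, so n^(log_b(a)) = n^4.
f(n) = Theta(n^4), so Case 2 applies.
T(n) = Theta(n^4 log n).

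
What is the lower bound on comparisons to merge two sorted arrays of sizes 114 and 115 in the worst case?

Adversary: with |114 - 115| <= 1 the inputs can be fully interleaved so that every adjacent pair in the merged output comes from different arrays. Then each of the 228 adjacent pairs must be directly compared, or the algorithm cannot determine their relative order. Standard merge meets this bound.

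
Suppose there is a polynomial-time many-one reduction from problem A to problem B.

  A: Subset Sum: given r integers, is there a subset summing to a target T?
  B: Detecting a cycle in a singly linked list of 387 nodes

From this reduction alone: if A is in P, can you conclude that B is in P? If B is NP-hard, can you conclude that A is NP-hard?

A poly-time reduction A <=_p B transfers tractability DOWN (B easy => A easy) and hardness UP (A hard => B hard), not the reverse.
From A in P, the reduction alone does NOT give B in P: any problem in P trivially reduces to SAT, yet SAT is not known to be in P.
From B NP-hard, the reduction alone does NOT give A NP-hard: again, easy problems reduce to hard ones.
(Here in fact A is NP-complete and B is in P, so no such reduction is known -- its existence would imply P = NP; the analysis concerns only what the assumed reduction would or would not let you conclude.)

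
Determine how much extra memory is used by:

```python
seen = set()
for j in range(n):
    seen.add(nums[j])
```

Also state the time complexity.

Space complexity: O(n).
Auxiliary storage grows linearly with the input size n in the worst case.
Time complexity: O(n).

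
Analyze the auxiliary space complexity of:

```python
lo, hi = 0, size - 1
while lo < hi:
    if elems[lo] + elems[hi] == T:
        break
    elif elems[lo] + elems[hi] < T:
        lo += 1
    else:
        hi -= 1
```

Space complexity: O(1).
Only a constant amount of auxiliary storage is used; nothing grows with n.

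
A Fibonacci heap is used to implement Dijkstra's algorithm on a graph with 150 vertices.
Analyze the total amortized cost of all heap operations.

Dijkstra performs 150 insert, 150 extract-min, and at most E decrease-key operations. With Fibonacci heap: insert O(1) amortized, extract-min O(log n) amortized, decrease-key O(1) amortized. Total with n = 150: O(n * 1 + n * log n + E * 1) = O(n log n + E).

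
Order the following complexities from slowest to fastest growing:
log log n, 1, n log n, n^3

Ordered by growth rate: 1 < log log n < n log n < n^3.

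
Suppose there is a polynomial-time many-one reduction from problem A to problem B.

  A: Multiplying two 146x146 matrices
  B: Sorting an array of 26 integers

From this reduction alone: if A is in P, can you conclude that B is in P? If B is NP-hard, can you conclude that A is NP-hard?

A poly-time reduction A <=_p B transfers tractability DOWN (B easy => A easy) and hardness UP (A hard => B hard), not the reverse.
From A in P, the reduction alone does NOT give B in P: any problem in P trivially reduces to SAT, yet SAT is not known to be in P.
From B NP-hard, the reduction alone does NOT give A NP-hard: again, easy problems reduce to hard ones.
(Here in fact A is P and B is P.)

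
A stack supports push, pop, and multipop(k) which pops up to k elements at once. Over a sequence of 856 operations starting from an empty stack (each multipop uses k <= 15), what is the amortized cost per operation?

Each element is pushed exactly once and popped at most once (whether by pop or as part of a multipop). So the total number of individual pops over the whole sequence is at most the number of pushes, which is at most 856. Total work <= 2 * 856, hence O(1) amortized per operation.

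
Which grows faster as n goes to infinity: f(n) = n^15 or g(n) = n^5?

f(n) = n^15 grows faster: n^15/n^5 = n^10 -> infinity.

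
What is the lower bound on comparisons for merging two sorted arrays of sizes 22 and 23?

Adversary argument: with sizes 22 and 23 (differing by at most 1), interleave the two arrays so that every consecutive pair in the output comes from different inputs. Then each of the 44 adjacent output pairs must be directly compared, or the algorithm cannot determine their relative order. So 44 comparisons are necessary; standard merge achieves this.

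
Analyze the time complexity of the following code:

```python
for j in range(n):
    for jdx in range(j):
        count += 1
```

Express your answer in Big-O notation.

Time complexity: O(n^2).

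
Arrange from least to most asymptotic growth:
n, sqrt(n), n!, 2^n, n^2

Ordered by growth rate: sqrt(n) < n < n^2 < 2^n < n!.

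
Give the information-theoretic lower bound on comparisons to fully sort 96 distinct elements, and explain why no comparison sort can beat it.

A comparison sort is a binary decision tree whose leaves are the 96! = 991677934870949689209571401541893801158183648651267795444376054838492222809091499987689476037000748982075094738965754305639874560000000000000000000000 possible output permutations. A binary tree with L leaves has height >= ceil(log_2(L)). So any comparison sort needs >= ceil(log_2(96!)) = 499 comparisons in the worst case.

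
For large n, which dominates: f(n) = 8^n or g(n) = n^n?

g(n) = n^n grows faster: n^n / 8^n = (n/8)^n -> infinity once n > 8.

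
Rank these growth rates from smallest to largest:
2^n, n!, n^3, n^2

Ordered by growth rate: n^2 < n^3 < 2^n < n!.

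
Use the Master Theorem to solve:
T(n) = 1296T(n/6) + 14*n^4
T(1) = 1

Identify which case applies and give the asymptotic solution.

a=1296, b=6, f(n)=14*n^4.
log_6(1296) = 4, so n^(log_b(a)) = n^4.
f(n) = Theta(n^4), so Case 2 applies.
T(n) = Theta(n^4 log n).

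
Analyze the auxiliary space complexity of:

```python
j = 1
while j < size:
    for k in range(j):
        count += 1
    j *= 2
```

Space complexity: O(1).
Only a constant amount of auxiliary storage is used; nothing grows with n.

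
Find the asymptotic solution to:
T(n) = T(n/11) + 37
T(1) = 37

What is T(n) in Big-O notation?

Each step divides n by 11 and adds 37. After log_11(n) steps, T(n) = O(log n).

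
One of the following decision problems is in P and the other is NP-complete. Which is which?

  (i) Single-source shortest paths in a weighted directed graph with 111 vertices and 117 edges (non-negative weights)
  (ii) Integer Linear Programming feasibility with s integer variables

(i) is P: Dijkstra's algorithm runs in O((V+E) log V).
(ii) is NP-complete: ILP feasibility is NP-complete (LP relaxation is in P).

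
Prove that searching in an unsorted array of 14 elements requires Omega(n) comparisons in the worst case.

An adversary can always place the target in the last position checked. Until all 14 positions are examined, the target might be in any unchecked position. Therefore 14 comparisons are necessary.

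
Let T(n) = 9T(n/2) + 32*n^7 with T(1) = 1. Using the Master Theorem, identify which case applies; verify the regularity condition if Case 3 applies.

a=9, b=2, f(n)=32*n^7.
log_2(9) = 3.17 < 7.
f(n) = Omega(n^(3.17+epsilon)) for some epsilon > 0, so Case 3 is the candidate.
Regularity: a*f(n/b) = 9*32*(n/2)^7 = (9/128)*32*n^7 <= c*f(n) with c = 9/128 < 1. Satisfied.
Case 3: T(n) = Theta(n^7).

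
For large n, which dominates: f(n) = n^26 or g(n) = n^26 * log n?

g(n) = n^26 * log n grows faster: extra log n factor -> infinity.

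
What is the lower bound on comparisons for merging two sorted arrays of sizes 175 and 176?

Adversary argument: with sizes 175 and 176 (differing by at most 1), interleave the two arrays so that every consecutive pair in the output comes from different inputs. Then each of the 350 adjacent output pairs must be directly compared, or the algorithm cannot determine their relative order. So 350 comparisons are necessary; standard merge achieves this.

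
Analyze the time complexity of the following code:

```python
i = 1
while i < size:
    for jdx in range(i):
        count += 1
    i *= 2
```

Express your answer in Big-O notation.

Time complexity: O(n).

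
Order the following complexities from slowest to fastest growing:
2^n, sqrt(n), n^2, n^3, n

Ordered by growth rate: sqrt(n) < n < n^2 < n^3 < 2^n.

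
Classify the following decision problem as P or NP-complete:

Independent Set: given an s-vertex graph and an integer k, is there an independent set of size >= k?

This problem is NP-complete: complement of Clique (with k part of the input).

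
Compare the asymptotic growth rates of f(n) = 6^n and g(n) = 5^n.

f(n) = 6^n grows faster: (6/5)^n -> infinity since 6/5 > 1.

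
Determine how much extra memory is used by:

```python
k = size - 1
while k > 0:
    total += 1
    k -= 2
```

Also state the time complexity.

Space complexity: O(1).
Only a constant amount of auxiliary storage is used; nothing grows with n.
Time complexity: O(n).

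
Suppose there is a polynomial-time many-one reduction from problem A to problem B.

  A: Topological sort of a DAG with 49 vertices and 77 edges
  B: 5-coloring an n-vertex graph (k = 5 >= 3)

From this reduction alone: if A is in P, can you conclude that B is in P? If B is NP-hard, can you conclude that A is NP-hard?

A poly-time reduction A <=_p B transfers tractability DOWN (B easy => A easy) and hardness UP (A hard => B hard), not the reverse.
From A in P, the reduction alone does NOT give B in P: any problem in P trivially reduces to SAT, yet SAT is not known to be in P.
From B NP-hard, the reduction alone does NOT give A NP-hard: again, easy problems reduce to hard ones.
(Here in fact A is P and B is NP-complete.)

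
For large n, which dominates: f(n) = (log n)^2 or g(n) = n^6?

g(n) = n^6 grows faster: any positive polynomial dominates any polylog.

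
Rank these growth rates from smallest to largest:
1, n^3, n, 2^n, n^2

Ordered by growth rate: 1 < n < n^2 < n^3 < 2^n.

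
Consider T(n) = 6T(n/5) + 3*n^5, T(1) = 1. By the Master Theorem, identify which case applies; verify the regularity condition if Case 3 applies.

a=6, b=5, f(n)=3*n^5.
log_5(6) = 1.113 < 5.
f(n) = Omega(n^(1.113+epsilon)) for some epsilon > 0, so Case 3 is the candidate.
Regularity: a*f(n/b) = 6*3*(n/5)^5 = (6/3125)*3*n^5 <= c*f(n) with c = 6/3125 < 1. Satisfied.
Case 3: T(n) = Theta(n^5).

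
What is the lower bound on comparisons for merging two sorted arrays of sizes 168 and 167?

Adversary argument: with sizes 168 and 167 (differing by at most 1), interleave the two arrays so that every consecutive pair in the output comes from different inputs. Then each of the 334 adjacent output pairs must be directly compared, or the algorithm cannot determine their relative order. So 334 comparisons are necessary; standard merge achieves this.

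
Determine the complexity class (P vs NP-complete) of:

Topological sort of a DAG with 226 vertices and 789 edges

This problem is in P: DFS-based topological sort runs in O(V+E).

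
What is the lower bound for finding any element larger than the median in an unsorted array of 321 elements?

To find an element larger than the median of 321 elements, we must see Omega(n) elements. Without seeing enough elements, an adversary can make any unseen element the median.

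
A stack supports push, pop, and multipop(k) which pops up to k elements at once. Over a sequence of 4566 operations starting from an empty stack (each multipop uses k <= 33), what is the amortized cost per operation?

Each element is pushed exactly once and popped at most once (whether by pop or as part of a multipop). So the total number of individual pops over the whole sequence is at most the number of pushes, which is at most 4566. Total work <= 2 * 4566, hence O(1) amortized per operation.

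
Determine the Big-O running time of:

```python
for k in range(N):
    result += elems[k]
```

Time complexity: O(n).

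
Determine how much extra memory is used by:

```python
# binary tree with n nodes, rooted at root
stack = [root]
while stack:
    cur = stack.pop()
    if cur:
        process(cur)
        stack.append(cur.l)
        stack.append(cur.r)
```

Space complexity: O(n).
Auxiliary storage grows linearly with the input size n in the worst case.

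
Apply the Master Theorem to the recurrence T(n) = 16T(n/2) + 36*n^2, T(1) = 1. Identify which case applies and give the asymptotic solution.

a=16, b=2, f(n)=36*n^2.
log_2(16) = 4 > 2.
Since f(n) = O(n^2) is polynomially smaller than n^4, Case 1 applies.
T(n) = Theta(n^4).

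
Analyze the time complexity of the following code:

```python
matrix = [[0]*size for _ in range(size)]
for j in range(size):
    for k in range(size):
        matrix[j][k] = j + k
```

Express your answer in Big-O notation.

Time complexity: O(n^2).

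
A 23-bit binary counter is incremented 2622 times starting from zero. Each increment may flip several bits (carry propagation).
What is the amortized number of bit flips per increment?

Bit i flips on every 2^i-th increment, so over 2622 increments bit i flips floor(2622/2^i) times. Summing over i: total flips < 2 * 2622. Amortized: < 2 = O(1) per increment.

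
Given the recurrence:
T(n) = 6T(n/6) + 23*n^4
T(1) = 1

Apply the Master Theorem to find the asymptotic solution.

a=6, b=6, f(n)=23*n^4. log_6(6) = 1 < 4. Case 3: T(n) = O(n^4).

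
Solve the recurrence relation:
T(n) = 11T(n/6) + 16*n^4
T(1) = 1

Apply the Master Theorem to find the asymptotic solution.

a=11, b=6, f(n)=16*n^4. log_6(11) = 1.338 < 4. Case 3: T(n) = O(n^4).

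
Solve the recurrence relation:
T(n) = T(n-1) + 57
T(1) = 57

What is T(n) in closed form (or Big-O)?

Unrolling: T(n) = T(n-1) + 57 = T(n-2) + 2*57 = ... = T(1) + (n-1)*57 = 57 + (n-1)*57 = 57n.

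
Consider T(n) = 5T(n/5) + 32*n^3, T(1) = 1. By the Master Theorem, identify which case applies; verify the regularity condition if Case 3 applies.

a=5, b=5, f(n)=32*n^3.
log_5(5) = 1 < 3.
f(n) = Omega(n^(1+epsilon)) for some epsilon > 0, so Case 3 is the candidate.
Regularity: a*f(n/b) = 5*32*(n/5)^3 = (5/125)*32*n^3 <= c*f(n) with c = 5/125 < 1. Satisfied.
Case 3: T(n) = Theta(n^3).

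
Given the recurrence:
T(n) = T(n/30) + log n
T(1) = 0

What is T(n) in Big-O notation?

Each of the log_30(n) levels adds O(log n). T(n) = O(log^2 n).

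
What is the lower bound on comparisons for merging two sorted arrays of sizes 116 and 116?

Adversary argument: with sizes 116 and 116 (differing by at most 1), interleave the two arrays so that every consecutive pair in the output comes from different inputs. Then each of the 231 adjacent output pairs must be directly compared, or the algorithm cannot determine their relative order. So 231 comparisons are necessary; standard merge achieves this.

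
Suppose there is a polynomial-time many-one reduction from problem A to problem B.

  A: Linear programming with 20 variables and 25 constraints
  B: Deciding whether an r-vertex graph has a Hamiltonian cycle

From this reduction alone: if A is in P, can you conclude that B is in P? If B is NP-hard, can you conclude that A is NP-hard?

A poly-time reduction A <=_p B transfers tractability DOWN (B easy => A easy) and hardness UP (A hard => B hard), not the reverse.
From A in P, the reduction alone does NOT give B in P: any problem in P trivially reduces to SAT, yet SAT is not known to be in P.
From B NP-hard, the reduction alone does NOT give A NP-hard: again, easy problems reduce to hard ones.
(Here in fact A is P and B is NP-complete.)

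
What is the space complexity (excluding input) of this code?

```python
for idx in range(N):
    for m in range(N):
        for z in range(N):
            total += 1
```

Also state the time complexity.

Space complexity: O(1).
Only a constant amount of auxiliary storage is used; nothing grows with n.
Time complexity: O(n^3).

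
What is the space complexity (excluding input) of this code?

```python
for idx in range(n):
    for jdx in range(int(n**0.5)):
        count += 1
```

Space complexity: O(1).
Only a constant amount of auxiliary storage is used; nothing grows with n.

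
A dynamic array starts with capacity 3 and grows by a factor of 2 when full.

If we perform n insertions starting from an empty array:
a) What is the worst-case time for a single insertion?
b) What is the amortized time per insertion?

(a) Worst-case single insertion: O(n) -- when the array is full at capacity c, the resize copies all c elements, and c can be Theta(n).
(b) Resizes happen at sizes 3, 6, 12, ... Total copy cost for n insertions: 3 + 6 + ... = O(n) (geometric series with ratio 1/2). Amortized cost per insertion: O(n)/n = O(1).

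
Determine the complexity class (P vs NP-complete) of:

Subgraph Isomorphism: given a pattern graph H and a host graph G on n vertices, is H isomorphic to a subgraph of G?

This problem is NP-complete: generalizes Clique and Hamiltonian Path (pattern size is part of the input).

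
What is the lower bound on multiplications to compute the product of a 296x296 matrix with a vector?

A 296x296 matrix-vector product has 296 inner products of length 296. Output depends on all 296^2 = 87616 matrix entries. At least 87616 multiplications needed.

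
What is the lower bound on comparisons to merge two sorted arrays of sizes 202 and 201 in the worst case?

Adversary: with |202 - 201| <= 1 the inputs can be fully interleaved so that every adjacent pair in the merged output comes from different arrays. Then each of the 402 adjacent pairs must be directly compared, or the algorithm cannot determine their relative order. Standard merge meets this bound.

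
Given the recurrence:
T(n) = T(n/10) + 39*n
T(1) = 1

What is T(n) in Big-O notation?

Geometric series: 39*n*(1 + 1/10 + 1/10^2 + ...) = O(n). T(n) = O(n).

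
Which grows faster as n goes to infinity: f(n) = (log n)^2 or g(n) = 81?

f(n) = (log n)^2 grows faster: any unbounded function dominates a constant.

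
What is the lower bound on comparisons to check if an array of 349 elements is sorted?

To verify 349 elements are sorted, we must compare each consecutive pair. Skipping any pair allows an adversary to swap them. Therefore 348 comparisons are necessary and sufficient.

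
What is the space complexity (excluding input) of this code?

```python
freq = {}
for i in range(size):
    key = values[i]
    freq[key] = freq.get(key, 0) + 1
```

Space complexity: O(n).
Auxiliary storage grows linearly with the input size n in the worst case.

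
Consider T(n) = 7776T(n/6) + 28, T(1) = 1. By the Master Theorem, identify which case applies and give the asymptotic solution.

a=7776, b=6, f(n)=28.
log_6(7776) = 5 > 0.
Since f(n) = O(n^0) is polynomially smaller than n^5, Case 1 applies.
T(n) = Theta(n^5).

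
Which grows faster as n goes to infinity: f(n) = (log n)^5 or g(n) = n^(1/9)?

g(n) = n^(1/9) grows faster: any positive power of n dominates any polylog.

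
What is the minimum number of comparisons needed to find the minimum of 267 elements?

Finding the minimum requires 266 comparisons, identical reasoning to finding the maximum. Each comparison eliminates one candidate.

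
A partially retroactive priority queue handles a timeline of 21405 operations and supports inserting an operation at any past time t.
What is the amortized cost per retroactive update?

Partially retroactive priority queues (Demaine-Iacono-Langerman) allow updates at past times with queries only at the present. With a balanced BST over the m = 21405 timeline events tracking bridges, each retroactive insert or delete is O(log m) amortized.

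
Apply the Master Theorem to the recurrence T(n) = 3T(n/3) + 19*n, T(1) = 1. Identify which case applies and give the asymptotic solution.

a=3, b=3, f(n)=19*n.
log_3(3) = 1, so n^(log_b(a)) = n.
f(n) = Theta(n), so Case 2 applies.
T(n) = Theta(n log n).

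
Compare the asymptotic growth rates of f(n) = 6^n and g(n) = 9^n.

g(n) = 9^n grows faster: (9/6)^n -> infinity since 9/6 > 1.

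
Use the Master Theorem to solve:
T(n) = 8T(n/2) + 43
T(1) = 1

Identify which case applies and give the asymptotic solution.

a=8, b=2, f(n)=43.
log_2(8) = 3 > 0.
Since f(n) = O(n^0) is polynomially smaller than n^3, Case 1 applies.
T(n) = Theta(n^3).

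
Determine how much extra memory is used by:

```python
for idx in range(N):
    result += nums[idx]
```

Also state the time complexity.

Space complexity: O(1).
Only a constant amount of auxiliary storage is used; nothing grows with n.
Time complexity: O(n).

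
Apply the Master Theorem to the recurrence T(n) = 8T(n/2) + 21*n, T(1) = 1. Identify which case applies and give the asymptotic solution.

a=8, b=2, f(n)=21*n.
log_2(8) = 3 > 1.
Since f(n) = O(n^1) is polynomially smaller than n^3, Case 1 applies.
T(n) = Theta(n^3).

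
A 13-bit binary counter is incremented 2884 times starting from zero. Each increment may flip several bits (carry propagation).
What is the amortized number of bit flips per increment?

Bit i flips on every 2^i-th increment, so over 2884 increments bit i flips floor(2884/2^i) times. Summing over i: total flips < 2 * 2884. Amortized: < 2 = O(1) per increment.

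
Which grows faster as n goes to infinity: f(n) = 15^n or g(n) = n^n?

g(n) = n^n grows faster: n^n / 15^n = (n/15)^n -> infinity once n > 15.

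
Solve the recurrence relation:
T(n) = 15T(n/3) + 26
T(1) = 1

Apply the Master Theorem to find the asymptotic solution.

a=15, b=3, f(n)=26. log_3(15) = 2.465. Case 1 of Master Theorem: T(n) = O(n^2.465).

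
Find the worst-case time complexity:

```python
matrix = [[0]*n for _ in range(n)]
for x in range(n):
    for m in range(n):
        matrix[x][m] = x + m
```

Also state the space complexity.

Time complexity: O(n^2).
Space complexity: O(n^2).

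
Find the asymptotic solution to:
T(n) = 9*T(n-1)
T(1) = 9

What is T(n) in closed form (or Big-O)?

Each step multiplies by 9. T(n) = T(1)*9^(n-1) = 9*9^(n-1).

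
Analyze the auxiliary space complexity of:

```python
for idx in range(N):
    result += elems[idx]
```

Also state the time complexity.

Space complexity: O(1).
Only a constant amount of auxiliary storage is used; nothing grows with n.
Time complexity: O(n).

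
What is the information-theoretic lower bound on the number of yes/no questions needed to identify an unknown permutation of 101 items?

There are 101! = 9425947759838359420851623124482936749562312794702543768327889353416977599316221476503087861591808346911623490003549599583369706302603264000000000000000000000000 permutations. Each yes/no question gives at most 1 bit, so at least ceil(log_2(9425947759838359420851623124482936749562312794702543768327889353416977599316221476503087861591808346911623490003549599583369706302603264000000000000000000000000)) = 532 questions are needed.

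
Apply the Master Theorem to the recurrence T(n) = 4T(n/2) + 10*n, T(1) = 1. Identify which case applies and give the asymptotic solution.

a=4, b=2, f(n)=10*n.
log_2(4) = 2 > 1.
Since f(n) = O(n^1) is polynomially smaller than n^2, Case 1 applies.
T(n) = Theta(n^2).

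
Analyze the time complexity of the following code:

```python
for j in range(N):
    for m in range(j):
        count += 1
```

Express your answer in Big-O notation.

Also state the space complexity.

Time complexity: O(n^2).
Space complexity: O(1).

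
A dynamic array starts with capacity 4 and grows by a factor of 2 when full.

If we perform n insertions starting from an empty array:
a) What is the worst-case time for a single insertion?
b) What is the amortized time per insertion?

(a) Worst-case single insertion: O(n) -- when the array is full at capacity c, the resize copies all c elements, and c can be Theta(n).
(b) Resizes happen at sizes 4, 8, 16, ... Total copy cost for n insertions: 4 + 8 + ... = O(n) (geometric series with ratio 1/2). Amortized cost per insertion: O(n)/n = O(1).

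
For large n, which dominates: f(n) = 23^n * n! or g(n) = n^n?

f(n) = 23^n * n! grows faster: by Stirling n! ~ sqrt(2 pi n)(n/e)^n, so 23^n n! / n^n ~ (23/e)^n sqrt(2 pi n) -> infinity since 23/e > 1.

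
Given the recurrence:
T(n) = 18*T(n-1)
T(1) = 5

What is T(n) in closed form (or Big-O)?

Each step multiplies by 18. T(n) = T(1)*18^(n-1) = 5*18^(n-1).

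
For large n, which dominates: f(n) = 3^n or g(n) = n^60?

f(n) = 3^n grows faster: any exponential with base > 1 dominates every polynomial.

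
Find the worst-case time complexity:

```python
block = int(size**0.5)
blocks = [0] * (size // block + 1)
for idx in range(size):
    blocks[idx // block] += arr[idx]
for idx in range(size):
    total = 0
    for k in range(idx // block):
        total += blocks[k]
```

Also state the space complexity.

Time complexity: O(n * sqrt(n)).
Space complexity: O(sqrt(n)).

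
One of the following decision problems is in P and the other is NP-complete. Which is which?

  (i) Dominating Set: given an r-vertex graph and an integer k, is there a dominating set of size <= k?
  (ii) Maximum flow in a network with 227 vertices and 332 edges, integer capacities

(i) is NP-complete: reduces from Set Cover (with k part of the input).
(ii) is P: Edmonds-Karp / push-relabel run in polynomial time.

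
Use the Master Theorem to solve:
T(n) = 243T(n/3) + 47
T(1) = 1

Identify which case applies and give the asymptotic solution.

a=243, b=3, f(n)=47.
log_3(243) = 5 > 0.
Since f(n) = O(n^0) is polynomially smaller than n^5, Case 1 applies.
T(n) = Theta(n^5).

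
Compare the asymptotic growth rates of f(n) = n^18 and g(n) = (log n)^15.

f(n) = n^18 grows faster: any positive polynomial dominates any polylog.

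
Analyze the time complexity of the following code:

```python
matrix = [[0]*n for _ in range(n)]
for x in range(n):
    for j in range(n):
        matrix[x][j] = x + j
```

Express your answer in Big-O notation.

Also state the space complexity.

Time complexity: O(n^2).
Space complexity: O(n^2).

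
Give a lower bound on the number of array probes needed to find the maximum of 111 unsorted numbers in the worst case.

Adversary: any unprobed cell could hold a value larger than everything seen so far. If fewer than 111 cells are probed, the adversary places the max in an unprobed cell. So all 111 cells must be examined; together with 111-1 comparisons this is tight.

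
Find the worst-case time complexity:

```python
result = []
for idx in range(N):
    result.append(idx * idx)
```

Time complexity: O(n).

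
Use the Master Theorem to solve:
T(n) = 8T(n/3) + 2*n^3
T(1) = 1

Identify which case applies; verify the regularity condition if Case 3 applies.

a=8, b=3, f(n)=2*n^3.
log_3(8) = 1.893 < 3.
f(n) = Omega(n^(1.893+epsilon)) for some epsilon > 0, so Case 3 is the candidate.
Regularity: a*f(n/b) = 8*2*(n/3)^3 = (8/27)*2*n^3 <= c*f(n) with c = 8/27 < 1. Satisfied.
Case 3: T(n) = Theta(n^3).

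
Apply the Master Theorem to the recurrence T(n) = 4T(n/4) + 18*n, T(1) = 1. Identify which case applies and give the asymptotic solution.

a=4, b=4, f(n)=18*n.
log_4(4) = 1, so n^(log_b(a)) = n.
f(n) = Theta(n), so Case 2 applies.
T(n) = Theta(n log n).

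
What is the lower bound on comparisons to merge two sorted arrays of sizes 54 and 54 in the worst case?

Adversary: with |54 - 54| <= 1 the inputs can be fully interleaved so that every adjacent pair in the merged output comes from different arrays. Then each of the 107 adjacent pairs must be directly compared, or the algorithm cannot determine their relative order. Standard merge meets this bound.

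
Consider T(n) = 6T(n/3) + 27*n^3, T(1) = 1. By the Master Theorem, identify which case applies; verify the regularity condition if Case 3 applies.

a=6, b=3, f(n)=27*n^3.
log_3(6) = 1.631 < 3.
f(n) = Omega(n^(1.631+epsilon)) for some epsilon > 0, so Case 3 is the candidate.
Regularity: a*f(n/b) = 6*27*(n/3)^3 = (6/27)*27*n^3 <= c*f(n) with c = 6/27 < 1. Satisfied.
Case 3: T(n) = Theta(n^3).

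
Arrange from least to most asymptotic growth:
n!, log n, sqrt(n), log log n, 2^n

Ordered by growth rate: log log n < log n < sqrt(n) < 2^n < n!.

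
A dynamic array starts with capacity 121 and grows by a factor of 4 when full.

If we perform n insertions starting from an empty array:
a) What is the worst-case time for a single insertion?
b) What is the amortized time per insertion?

(a) Worst-case single insertion: O(n) -- when the array is full at capacity c, the resize copies all c elements, and c can be Theta(n).
(b) Resizes happen at sizes 121, 484, 1936, ... Total copy cost for n insertions: 121 + 484 + ... = O(n) (geometric series with ratio 1/4). Amortized cost per insertion: O(n)/n = O(1).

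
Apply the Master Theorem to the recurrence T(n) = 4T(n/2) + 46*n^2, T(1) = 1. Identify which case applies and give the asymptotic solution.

a=4, b=2, f(n)=46*n^2.
log_2(4) = 2, so n^(log_b(a)) = n^2.
f(n) = Theta(n^2), so Case 2 applies.
T(n) = Theta(n^2 log n).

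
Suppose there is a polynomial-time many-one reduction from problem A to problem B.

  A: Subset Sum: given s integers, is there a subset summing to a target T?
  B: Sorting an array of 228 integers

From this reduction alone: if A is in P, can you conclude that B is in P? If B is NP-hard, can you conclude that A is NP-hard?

A poly-time reduction A <=_p B transfers tractability DOWN (B easy => A easy) and hardness UP (A hard => B hard), not the reverse.
From A in P, the reduction alone does NOT give B in P: any problem in P trivially reduces to SAT, yet SAT is not known to be in P.
From B NP-hard, the reduction alone does NOT give A NP-hard: again, easy problems reduce to hard ones.
(Here in fact A is NP-complete and B is in P, so no such reduction is known -- its existence would imply P = NP; the analysis concerns only what the assumed reduction would or would not let you conclude.)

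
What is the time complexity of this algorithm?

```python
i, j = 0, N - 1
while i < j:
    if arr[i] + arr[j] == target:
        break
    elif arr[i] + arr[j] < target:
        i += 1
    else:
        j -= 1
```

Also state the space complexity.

Time complexity: O(n).
Space complexity: O(1).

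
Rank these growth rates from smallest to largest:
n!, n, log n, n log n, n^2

Ordered by growth rate: log n < n < n log n < n^2 < n!.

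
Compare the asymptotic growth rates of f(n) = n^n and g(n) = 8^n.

f(n) = n^n grows faster: n^n / 8^n = (n/8)^n -> infinity once n > 8.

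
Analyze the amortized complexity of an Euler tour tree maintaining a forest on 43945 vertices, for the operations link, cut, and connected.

An Euler tour tree stores each tree's Euler tour as a balanced BST keyed by tour position. On 43945 vertices: link concatenates two tours via O(1) splits/joins of size <= 2*43945 (O(log n)); cut splits the tour at the two occurrences of the edge (O(log n)); connected compares BST roots (O(log n) to find the root). All O(log n) amortized.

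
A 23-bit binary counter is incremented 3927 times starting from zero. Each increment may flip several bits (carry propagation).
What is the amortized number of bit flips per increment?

Bit i flips on every 2^i-th increment, so over 3927 increments bit i flips floor(3927/2^i) times. Summing over i: total flips < 2 * 3927. Amortized: < 2 = O(1) per increment.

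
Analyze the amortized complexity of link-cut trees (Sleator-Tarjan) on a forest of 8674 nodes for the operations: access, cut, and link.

Link-cut trees represent the forest using splay trees over preferred paths. With potential Phi = sum over nodes of log(size of virtual subtree), each access on 8674 nodes is O(log 8674) = O(log n) amortized by the splay-tree access lemma. Cut and link are O(1) plus one access.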